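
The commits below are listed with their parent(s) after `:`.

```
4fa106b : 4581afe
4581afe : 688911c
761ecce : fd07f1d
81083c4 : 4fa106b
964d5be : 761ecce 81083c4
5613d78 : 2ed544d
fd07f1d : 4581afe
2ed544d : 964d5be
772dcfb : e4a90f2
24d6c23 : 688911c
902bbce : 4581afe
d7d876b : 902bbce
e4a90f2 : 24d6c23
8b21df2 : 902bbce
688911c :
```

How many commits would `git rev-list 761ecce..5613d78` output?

Reachable from 5613d78: {2ed544d, 4581afe, 4fa106b, 5613d78, 688911c, 761ecce, 81083c4, 964d5be, fd07f1d}.
Reachable from 761ecce: {4581afe, 688911c, 761ecce, fd07f1d}.
In 5613d78's history but not 761ecce's: {2ed544d, 4fa106b, 5613d78, 81083c4, 964d5be} — 5 commits.

5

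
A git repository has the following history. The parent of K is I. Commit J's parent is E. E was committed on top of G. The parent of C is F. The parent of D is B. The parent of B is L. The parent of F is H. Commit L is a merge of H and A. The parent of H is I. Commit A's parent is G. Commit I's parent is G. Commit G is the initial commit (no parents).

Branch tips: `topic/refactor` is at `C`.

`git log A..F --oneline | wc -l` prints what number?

3

Reachable from F: {F, G, H, I}.
Reachable from A: {A, G}.
In F's history but not A's: {F, H, I} — 3 commits.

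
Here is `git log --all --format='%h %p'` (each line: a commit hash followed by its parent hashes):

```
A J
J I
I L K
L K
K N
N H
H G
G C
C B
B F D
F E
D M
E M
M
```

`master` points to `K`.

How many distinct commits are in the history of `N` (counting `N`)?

Walking parent pointers from N: reachable set = {B, C, D, E, F, G, H, M, N}.
That is 9 commits.

9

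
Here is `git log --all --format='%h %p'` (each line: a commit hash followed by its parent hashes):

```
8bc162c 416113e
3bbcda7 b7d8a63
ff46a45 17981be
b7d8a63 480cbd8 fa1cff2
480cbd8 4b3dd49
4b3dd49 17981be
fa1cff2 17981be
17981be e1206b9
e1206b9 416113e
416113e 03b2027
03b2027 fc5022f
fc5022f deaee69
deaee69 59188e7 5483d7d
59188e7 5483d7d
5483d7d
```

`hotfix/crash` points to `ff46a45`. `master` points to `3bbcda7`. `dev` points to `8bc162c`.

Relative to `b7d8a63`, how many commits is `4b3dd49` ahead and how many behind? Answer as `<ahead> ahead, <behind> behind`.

Reachable from 4b3dd49: {03b2027, 17981be, 416113e, 4b3dd49, 5483d7d, 59188e7, deaee69, e1206b9, fc5022f}.
Reachable from b7d8a63: {03b2027, 17981be, 416113e, 480cbd8, 4b3dd49, 5483d7d, 59188e7, b7d8a63, deaee69, e1206b9, fa1cff2, fc5022f}.
Only in 4b3dd49's history (ahead): {} — 0.
Only in b7d8a63's history (behind): {480cbd8, b7d8a63, fa1cff2} — 3.

0 ahead, 3 behind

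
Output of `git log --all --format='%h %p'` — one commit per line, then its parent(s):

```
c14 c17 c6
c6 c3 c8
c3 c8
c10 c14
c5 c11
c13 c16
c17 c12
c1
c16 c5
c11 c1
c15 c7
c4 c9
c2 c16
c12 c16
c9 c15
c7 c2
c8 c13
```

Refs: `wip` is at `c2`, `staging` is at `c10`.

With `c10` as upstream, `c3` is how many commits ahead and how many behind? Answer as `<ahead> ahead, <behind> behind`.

0 ahead, 5 behind

Reachable from c3: {c1, c11, c13, c16, c3, c5, c8}.
Reachable from c10: {c1, c10, c11, c12, c13, c14, c16, c17, c3, c5, c6, c8}.
Only in c3's history (ahead): {} — 0.
Only in c10's history (behind): {c10, c12, c14, c17, c6} — 5.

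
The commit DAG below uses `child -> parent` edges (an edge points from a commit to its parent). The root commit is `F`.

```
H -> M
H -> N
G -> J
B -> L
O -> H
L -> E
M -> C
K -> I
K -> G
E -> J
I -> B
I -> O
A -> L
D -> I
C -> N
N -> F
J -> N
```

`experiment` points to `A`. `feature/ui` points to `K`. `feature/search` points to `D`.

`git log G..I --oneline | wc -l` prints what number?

8

Reachable from I: {B, C, E, F, H, I, J, L, M, N, O}.
Reachable from G: {F, G, J, N}.
In I's history but not G's: {B, C, E, H, I, L, M, O} — 8 commits.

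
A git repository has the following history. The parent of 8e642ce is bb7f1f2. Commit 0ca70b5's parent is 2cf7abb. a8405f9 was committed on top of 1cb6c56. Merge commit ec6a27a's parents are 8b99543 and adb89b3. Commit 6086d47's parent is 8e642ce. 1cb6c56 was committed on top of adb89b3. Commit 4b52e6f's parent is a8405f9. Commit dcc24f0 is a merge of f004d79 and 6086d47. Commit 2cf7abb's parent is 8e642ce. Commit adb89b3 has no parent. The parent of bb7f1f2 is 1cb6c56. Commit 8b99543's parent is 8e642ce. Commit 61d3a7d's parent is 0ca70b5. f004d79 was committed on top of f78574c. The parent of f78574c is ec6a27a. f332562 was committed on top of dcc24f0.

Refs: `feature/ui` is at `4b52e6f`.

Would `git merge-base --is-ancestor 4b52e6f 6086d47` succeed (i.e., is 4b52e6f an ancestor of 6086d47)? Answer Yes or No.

Ancestors of 6086d47: {1cb6c56, 6086d47, 8e642ce, adb89b3, bb7f1f2}.
4b52e6f is not in that set, so it is not an ancestor of 6086d47.

No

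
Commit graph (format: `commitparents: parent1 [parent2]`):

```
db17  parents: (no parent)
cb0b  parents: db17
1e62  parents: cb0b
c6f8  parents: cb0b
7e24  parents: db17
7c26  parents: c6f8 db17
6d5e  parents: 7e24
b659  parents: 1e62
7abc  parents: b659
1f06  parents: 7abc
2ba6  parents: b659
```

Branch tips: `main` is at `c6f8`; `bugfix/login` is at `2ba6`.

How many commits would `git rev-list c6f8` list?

3

Walking parent pointers from c6f8: reachable set = {c6f8, cb0b, db17}.
That is 3 commits.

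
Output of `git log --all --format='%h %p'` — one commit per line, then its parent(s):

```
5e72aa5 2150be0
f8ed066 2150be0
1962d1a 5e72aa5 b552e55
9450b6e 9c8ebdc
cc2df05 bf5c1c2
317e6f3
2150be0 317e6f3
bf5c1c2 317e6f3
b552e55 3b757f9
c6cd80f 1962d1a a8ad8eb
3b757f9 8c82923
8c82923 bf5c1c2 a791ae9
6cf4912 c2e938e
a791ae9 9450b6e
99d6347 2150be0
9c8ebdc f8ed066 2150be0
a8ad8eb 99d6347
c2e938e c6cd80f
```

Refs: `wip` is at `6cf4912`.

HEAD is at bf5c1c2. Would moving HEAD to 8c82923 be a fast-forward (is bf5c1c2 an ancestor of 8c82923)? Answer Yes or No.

A fast-forward from bf5c1c2 to 8c82923 is possible iff bf5c1c2 is an ancestor of 8c82923.
Ancestors of 8c82923: {2150be0, 317e6f3, 8c82923, 9450b6e, 9c8ebdc, a791ae9, bf5c1c2, f8ed066}.
bf5c1c2 is among them, so fast-forward is possible.

Yes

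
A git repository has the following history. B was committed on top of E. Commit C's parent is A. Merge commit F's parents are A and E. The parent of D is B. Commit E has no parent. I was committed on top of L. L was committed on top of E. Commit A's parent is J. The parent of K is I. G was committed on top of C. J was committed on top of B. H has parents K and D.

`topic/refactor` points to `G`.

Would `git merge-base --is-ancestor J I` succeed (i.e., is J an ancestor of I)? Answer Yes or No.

No

Ancestors of I: {E, I, L}.
J is not in that set, so it is not an ancestor of I.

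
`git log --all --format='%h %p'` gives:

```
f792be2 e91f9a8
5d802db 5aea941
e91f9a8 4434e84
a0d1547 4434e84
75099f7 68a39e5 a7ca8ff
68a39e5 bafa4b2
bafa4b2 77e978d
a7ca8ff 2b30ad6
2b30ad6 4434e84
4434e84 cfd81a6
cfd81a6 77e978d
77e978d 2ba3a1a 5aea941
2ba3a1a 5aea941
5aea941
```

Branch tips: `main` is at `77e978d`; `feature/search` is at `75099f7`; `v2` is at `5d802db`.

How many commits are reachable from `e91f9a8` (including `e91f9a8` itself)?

6

Walking parent pointers from e91f9a8: reachable set = {2ba3a1a, 4434e84, 5aea941, 77e978d, cfd81a6, e91f9a8}.
That is 6 commits.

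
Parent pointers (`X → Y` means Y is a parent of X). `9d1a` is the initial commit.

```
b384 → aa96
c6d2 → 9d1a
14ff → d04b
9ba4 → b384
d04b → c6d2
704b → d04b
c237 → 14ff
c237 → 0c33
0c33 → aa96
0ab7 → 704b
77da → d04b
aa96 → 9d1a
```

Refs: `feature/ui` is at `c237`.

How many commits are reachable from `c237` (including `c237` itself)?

Walking parent pointers from c237: reachable set = {0c33, 14ff, 9d1a, aa96, c237, c6d2, d04b}.
That is 7 commits.

7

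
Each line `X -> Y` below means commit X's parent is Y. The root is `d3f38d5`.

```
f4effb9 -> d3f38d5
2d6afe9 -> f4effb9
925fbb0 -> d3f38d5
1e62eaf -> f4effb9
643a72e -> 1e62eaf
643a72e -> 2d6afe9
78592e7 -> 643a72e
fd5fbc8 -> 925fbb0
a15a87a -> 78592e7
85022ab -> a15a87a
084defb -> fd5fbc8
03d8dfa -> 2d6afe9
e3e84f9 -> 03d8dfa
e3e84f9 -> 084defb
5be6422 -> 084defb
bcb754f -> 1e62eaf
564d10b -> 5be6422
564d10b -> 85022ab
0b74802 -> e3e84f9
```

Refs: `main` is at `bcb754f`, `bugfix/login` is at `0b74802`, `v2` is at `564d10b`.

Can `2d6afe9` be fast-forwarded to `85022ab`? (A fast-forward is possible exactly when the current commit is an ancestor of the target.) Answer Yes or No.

Yes

A fast-forward from 2d6afe9 to 85022ab is possible iff 2d6afe9 is an ancestor of 85022ab.
Ancestors of 85022ab: {1e62eaf, 2d6afe9, 643a72e, 78592e7, 85022ab, a15a87a, d3f38d5, f4effb9}.
2d6afe9 is among them, so fast-forward is possible.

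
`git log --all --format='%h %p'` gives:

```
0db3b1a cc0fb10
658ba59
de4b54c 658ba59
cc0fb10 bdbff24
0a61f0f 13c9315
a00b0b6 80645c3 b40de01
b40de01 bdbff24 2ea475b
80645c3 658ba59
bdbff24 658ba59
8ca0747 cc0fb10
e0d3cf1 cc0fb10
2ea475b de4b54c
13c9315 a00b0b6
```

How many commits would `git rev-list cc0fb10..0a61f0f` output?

7

Reachable from 0a61f0f: {0a61f0f, 13c9315, 2ea475b, 658ba59, 80645c3, a00b0b6, b40de01, bdbff24, de4b54c}.
Reachable from cc0fb10: {658ba59, bdbff24, cc0fb10}.
In 0a61f0f's history but not cc0fb10's: {0a61f0f, 13c9315, 2ea475b, 80645c3, a00b0b6, b40de01, de4b54c} — 7 commits.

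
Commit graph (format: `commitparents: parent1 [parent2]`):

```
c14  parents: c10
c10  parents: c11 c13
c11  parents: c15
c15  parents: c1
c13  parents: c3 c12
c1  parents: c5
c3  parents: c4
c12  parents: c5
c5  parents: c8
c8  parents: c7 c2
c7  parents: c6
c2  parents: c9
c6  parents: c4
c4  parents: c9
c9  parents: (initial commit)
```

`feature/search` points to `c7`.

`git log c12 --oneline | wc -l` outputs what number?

Walking parent pointers from c12: reachable set = {c12, c2, c4, c5, c6, c7, c8, c9}.
That is 8 commits.

8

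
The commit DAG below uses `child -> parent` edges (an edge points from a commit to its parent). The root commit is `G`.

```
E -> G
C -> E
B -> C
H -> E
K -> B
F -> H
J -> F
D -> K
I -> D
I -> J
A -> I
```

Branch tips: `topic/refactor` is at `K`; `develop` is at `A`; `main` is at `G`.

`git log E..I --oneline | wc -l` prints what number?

Reachable from I: {B, C, D, E, F, G, H, I, J, K}.
Reachable from E: {E, G}.
In I's history but not E's: {B, C, D, F, H, I, J, K} — 8 commits.

8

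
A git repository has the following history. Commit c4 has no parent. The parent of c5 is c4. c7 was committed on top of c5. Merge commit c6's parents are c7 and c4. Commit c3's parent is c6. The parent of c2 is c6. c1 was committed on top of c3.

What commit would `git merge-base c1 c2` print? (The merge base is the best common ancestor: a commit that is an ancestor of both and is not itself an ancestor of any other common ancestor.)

c6

Ancestors of c1: {c1, c3, c4, c5, c6, c7}.
Ancestors of c2: {c2, c4, c5, c6, c7}.
Common ancestors: {c4, c5, c6, c7}.
Among these, c6 is not an ancestor of any other common ancestor — it is the merge base.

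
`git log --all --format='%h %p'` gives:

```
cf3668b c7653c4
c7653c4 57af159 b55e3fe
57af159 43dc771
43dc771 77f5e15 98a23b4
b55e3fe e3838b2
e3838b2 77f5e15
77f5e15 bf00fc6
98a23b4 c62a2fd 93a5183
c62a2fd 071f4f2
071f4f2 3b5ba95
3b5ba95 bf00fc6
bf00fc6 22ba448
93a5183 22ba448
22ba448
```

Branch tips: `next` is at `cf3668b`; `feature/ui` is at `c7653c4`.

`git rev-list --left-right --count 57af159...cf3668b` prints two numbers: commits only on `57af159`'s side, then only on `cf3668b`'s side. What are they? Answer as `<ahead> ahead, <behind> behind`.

Reachable from 57af159: {071f4f2, 22ba448, 3b5ba95, 43dc771, 57af159, 77f5e15, 93a5183, 98a23b4, bf00fc6, c62a2fd}.
Reachable from cf3668b: {071f4f2, 22ba448, 3b5ba95, 43dc771, 57af159, 77f5e15, 93a5183, 98a23b4, b55e3fe, bf00fc6, c62a2fd, c7653c4, cf3668b, e3838b2}.
Only in 57af159's history (ahead): {} — 0.
Only in cf3668b's history (behind): {b55e3fe, c7653c4, cf3668b, e3838b2} — 4.

0 ahead, 4 behind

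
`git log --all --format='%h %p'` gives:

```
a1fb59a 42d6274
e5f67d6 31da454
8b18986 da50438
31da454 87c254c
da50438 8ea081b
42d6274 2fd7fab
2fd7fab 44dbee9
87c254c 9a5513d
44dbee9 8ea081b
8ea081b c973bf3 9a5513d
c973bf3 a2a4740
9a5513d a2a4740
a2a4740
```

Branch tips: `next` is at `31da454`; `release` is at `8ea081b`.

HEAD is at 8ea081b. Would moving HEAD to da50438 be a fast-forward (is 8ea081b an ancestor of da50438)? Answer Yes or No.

Yes

A fast-forward from 8ea081b to da50438 is possible iff 8ea081b is an ancestor of da50438.
Ancestors of da50438: {8ea081b, 9a5513d, a2a4740, c973bf3, da50438}.
8ea081b is among them, so fast-forward is possible.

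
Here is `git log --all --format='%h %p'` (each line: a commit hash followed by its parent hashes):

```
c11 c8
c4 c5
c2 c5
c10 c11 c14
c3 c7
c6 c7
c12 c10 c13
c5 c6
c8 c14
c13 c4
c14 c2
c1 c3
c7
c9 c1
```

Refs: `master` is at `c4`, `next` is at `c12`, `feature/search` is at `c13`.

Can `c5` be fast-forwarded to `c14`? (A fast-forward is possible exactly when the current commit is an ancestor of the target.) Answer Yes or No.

Yes

A fast-forward from c5 to c14 is possible iff c5 is an ancestor of c14.
Ancestors of c14: {c14, c2, c5, c6, c7}.
c5 is among them, so fast-forward is possible.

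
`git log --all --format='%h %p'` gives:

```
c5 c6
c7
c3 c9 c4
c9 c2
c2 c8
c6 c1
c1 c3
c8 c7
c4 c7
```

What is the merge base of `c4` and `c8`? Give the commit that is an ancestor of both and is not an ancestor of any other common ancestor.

c7

Ancestors of c4: {c4, c7}.
Ancestors of c8: {c7, c8}.
Common ancestors: {c7}.
The only common ancestor is c7, so it is the merge base.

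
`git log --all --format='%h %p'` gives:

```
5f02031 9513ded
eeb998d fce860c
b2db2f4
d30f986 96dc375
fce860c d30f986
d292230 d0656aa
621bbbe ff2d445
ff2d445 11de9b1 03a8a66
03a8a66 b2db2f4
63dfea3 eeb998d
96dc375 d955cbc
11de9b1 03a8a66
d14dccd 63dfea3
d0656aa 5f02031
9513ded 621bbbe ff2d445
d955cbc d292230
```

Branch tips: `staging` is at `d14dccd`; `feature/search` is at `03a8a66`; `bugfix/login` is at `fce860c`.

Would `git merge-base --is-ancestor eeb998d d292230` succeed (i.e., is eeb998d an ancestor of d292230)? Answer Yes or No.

No

Ancestors of d292230: {03a8a66, 11de9b1, 5f02031, 621bbbe, 9513ded, b2db2f4, d0656aa, d292230, ff2d445}.
eeb998d is not in that set, so it is not an ancestor of d292230.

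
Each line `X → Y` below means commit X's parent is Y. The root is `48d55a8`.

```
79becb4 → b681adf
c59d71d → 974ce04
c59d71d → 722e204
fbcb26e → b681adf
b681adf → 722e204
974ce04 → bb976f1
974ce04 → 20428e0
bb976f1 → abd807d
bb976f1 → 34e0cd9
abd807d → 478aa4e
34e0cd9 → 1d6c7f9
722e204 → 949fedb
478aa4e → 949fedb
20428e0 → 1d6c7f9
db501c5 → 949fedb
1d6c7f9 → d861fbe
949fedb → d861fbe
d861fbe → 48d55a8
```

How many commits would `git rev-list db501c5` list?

4

Walking parent pointers from db501c5: reachable set = {48d55a8, 949fedb, d861fbe, db501c5}.
That is 4 commits.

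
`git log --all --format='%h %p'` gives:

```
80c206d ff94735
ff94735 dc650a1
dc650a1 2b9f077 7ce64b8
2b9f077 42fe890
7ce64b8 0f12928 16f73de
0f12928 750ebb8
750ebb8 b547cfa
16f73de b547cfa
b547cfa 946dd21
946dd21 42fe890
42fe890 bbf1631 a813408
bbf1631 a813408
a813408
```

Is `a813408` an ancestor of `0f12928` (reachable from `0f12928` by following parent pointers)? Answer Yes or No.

Ancestors of 0f12928 (commits reachable by following parents): {0f12928, 42fe890, 750ebb8, 946dd21, a813408, b547cfa, bbf1631}.
a813408 is in that set, so it is an ancestor of 0f12928.

Yes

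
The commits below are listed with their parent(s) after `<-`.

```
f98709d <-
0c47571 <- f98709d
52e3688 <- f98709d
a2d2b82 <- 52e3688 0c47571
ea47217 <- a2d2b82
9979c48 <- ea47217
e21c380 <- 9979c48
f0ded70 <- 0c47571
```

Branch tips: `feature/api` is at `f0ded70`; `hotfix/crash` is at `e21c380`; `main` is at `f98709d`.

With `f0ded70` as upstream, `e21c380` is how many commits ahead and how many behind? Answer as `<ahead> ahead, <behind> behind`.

Reachable from e21c380: {0c47571, 52e3688, 9979c48, a2d2b82, e21c380, ea47217, f98709d}.
Reachable from f0ded70: {0c47571, f0ded70, f98709d}.
Only in e21c380's history (ahead): {52e3688, 9979c48, a2d2b82, e21c380, ea47217} — 5.
Only in f0ded70's history (behind): {f0ded70} — 1.

5 ahead, 1 behind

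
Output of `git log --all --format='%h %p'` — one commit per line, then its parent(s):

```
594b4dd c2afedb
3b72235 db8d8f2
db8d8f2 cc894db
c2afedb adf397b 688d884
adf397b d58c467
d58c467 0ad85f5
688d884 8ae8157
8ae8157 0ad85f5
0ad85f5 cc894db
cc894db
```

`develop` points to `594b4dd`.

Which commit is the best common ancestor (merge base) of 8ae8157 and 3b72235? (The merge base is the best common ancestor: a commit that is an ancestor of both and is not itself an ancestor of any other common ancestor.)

cc894db

Ancestors of 8ae8157: {0ad85f5, 8ae8157, cc894db}.
Ancestors of 3b72235: {3b72235, cc894db, db8d8f2}.
Common ancestors: {cc894db}.
The only common ancestor is cc894db, so it is the merge base.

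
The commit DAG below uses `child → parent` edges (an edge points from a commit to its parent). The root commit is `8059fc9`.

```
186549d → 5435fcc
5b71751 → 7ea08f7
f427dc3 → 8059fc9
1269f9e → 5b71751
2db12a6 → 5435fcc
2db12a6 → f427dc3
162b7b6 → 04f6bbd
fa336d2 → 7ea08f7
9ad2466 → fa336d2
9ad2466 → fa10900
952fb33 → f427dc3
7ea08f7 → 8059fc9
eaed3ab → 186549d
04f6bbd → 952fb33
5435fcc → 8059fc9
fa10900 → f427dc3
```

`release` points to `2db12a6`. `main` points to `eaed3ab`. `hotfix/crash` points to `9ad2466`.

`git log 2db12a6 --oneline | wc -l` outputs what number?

Walking parent pointers from 2db12a6: reachable set = {2db12a6, 5435fcc, 8059fc9, f427dc3}.
That is 4 commits.

4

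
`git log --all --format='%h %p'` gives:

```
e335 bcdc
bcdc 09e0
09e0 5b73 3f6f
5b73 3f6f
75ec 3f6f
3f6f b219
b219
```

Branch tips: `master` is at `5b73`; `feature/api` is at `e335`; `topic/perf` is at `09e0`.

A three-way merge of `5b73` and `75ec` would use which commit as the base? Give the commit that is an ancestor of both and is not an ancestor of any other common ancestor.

Ancestors of 5b73: {3f6f, 5b73, b219}.
Ancestors of 75ec: {3f6f, 75ec, b219}.
Common ancestors: {3f6f, b219}.
Among these, 3f6f is not an ancestor of any other common ancestor — it is the merge base.

3f6f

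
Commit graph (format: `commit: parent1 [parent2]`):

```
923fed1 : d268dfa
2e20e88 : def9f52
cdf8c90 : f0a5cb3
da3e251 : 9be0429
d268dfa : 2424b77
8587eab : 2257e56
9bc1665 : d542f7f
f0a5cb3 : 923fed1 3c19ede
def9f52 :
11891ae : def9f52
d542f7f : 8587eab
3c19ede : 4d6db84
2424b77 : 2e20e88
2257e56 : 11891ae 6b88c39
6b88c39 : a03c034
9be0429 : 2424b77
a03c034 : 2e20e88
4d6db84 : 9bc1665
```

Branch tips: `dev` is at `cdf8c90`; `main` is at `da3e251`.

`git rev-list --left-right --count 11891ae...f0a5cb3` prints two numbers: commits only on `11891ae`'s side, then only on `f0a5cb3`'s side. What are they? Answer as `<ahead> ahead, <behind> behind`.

Reachable from 11891ae: {11891ae, def9f52}.
Reachable from f0a5cb3: {11891ae, 2257e56, 2424b77, 2e20e88, 3c19ede, 4d6db84, 6b88c39, 8587eab, 923fed1, 9bc1665, a03c034, d268dfa, d542f7f, def9f52, f0a5cb3}.
Only in 11891ae's history (ahead): {} — 0.
Only in f0a5cb3's history (behind): {2257e56, 2424b77, 2e20e88, 3c19ede, 4d6db84, 6b88c39, 8587eab, 923fed1, 9bc1665, a03c034, d268dfa, d542f7f, f0a5cb3} — 13.

0 ahead, 13 behind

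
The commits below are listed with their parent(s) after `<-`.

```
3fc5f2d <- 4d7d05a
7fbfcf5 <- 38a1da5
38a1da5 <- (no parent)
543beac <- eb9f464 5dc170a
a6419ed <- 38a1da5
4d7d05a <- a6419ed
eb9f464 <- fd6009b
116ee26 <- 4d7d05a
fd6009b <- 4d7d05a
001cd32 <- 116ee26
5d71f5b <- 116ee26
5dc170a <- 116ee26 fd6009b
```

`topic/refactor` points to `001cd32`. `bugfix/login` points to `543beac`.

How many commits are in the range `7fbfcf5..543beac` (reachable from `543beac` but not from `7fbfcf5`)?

7

Reachable from 543beac: {116ee26, 38a1da5, 4d7d05a, 543beac, 5dc170a, a6419ed, eb9f464, fd6009b}.
Reachable from 7fbfcf5: {38a1da5, 7fbfcf5}.
In 543beac's history but not 7fbfcf5's: {116ee26, 4d7d05a, 543beac, 5dc170a, a6419ed, eb9f464, fd6009b} — 7 commits.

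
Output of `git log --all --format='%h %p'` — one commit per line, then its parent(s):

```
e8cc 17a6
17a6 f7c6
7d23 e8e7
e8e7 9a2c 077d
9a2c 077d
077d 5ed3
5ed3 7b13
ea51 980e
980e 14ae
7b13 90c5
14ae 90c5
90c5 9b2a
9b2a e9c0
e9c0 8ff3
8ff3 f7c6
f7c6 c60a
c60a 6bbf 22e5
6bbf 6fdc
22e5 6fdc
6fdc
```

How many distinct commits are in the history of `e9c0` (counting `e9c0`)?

7

Walking parent pointers from e9c0: reachable set = {22e5, 6bbf, 6fdc, 8ff3, c60a, e9c0, f7c6}.
That is 7 commits.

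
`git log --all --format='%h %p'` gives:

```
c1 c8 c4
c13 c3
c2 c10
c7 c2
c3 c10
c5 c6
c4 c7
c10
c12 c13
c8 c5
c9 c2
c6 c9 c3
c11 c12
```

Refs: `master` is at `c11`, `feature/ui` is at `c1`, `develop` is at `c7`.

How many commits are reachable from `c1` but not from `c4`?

6

Reachable from c1: {c1, c10, c2, c3, c4, c5, c6, c7, c8, c9}.
Reachable from c4: {c10, c2, c4, c7}.
In c1's history but not c4's: {c1, c3, c5, c6, c8, c9} — 6 commits.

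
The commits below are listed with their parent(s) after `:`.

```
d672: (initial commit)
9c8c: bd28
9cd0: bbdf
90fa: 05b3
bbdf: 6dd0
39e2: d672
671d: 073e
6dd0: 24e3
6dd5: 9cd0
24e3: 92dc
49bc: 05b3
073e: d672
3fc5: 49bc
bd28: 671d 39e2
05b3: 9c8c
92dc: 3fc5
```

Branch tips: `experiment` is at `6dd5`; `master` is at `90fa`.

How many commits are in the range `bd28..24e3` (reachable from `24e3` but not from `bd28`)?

6

Reachable from 24e3: {05b3, 073e, 24e3, 39e2, 3fc5, 49bc, 671d, 92dc, 9c8c, bd28, d672}.
Reachable from bd28: {073e, 39e2, 671d, bd28, d672}.
In 24e3's history but not bd28's: {05b3, 24e3, 3fc5, 49bc, 92dc, 9c8c} — 6 commits.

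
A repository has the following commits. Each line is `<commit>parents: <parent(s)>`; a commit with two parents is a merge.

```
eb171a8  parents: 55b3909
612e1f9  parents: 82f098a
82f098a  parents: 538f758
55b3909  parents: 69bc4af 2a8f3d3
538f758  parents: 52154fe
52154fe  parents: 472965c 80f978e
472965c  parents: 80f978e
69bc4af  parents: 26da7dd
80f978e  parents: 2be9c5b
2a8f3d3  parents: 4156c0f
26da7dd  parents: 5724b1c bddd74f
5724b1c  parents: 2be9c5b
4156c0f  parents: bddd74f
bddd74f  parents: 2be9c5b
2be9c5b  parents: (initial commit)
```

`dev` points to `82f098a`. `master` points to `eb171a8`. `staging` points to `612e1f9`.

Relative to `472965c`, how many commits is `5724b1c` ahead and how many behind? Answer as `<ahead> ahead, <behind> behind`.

1 ahead, 2 behind

Reachable from 5724b1c: {2be9c5b, 5724b1c}.
Reachable from 472965c: {2be9c5b, 472965c, 80f978e}.
Only in 5724b1c's history (ahead): {5724b1c} — 1.
Only in 472965c's history (behind): {472965c, 80f978e} — 2.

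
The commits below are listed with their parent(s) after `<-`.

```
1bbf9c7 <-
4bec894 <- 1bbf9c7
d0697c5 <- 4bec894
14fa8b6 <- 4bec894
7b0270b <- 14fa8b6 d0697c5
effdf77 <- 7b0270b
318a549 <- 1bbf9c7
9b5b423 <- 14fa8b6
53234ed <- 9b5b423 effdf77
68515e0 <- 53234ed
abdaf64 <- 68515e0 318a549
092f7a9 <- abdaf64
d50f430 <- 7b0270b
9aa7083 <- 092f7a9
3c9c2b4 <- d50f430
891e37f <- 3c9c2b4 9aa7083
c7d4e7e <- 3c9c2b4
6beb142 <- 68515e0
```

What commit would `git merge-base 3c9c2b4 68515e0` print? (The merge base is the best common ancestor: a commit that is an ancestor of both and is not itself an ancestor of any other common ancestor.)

Ancestors of 3c9c2b4: {14fa8b6, 1bbf9c7, 3c9c2b4, 4bec894, 7b0270b, d0697c5, d50f430}.
Ancestors of 68515e0: {14fa8b6, 1bbf9c7, 4bec894, 53234ed, 68515e0, 7b0270b, 9b5b423, d0697c5, effdf77}.
Common ancestors: {14fa8b6, 1bbf9c7, 4bec894, 7b0270b, d0697c5}.
Among these, 7b0270b is not an ancestor of any other common ancestor — it is the merge base.

7b0270b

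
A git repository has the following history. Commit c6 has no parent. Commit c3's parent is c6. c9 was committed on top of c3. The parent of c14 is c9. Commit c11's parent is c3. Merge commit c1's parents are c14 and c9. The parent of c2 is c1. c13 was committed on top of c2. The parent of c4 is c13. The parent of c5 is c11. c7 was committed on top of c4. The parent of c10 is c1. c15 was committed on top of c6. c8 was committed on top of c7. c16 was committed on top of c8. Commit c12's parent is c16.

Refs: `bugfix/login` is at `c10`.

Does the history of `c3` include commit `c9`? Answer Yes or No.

No

Ancestors of c3: {c3, c6}.
c9 is not in that set, so it is not an ancestor of c3.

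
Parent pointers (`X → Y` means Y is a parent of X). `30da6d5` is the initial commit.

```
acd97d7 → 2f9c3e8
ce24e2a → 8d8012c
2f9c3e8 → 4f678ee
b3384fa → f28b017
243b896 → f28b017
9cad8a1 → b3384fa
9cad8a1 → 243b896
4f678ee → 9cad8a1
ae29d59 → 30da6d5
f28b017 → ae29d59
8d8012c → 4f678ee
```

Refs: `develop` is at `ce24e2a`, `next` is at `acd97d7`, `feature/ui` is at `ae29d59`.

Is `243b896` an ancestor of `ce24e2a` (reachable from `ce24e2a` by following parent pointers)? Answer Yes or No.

Ancestors of ce24e2a (commits reachable by following parents): {243b896, 30da6d5, 4f678ee, 8d8012c, 9cad8a1, ae29d59, b3384fa, ce24e2a, f28b017}.
243b896 is in that set, so it is an ancestor of ce24e2a.

Yes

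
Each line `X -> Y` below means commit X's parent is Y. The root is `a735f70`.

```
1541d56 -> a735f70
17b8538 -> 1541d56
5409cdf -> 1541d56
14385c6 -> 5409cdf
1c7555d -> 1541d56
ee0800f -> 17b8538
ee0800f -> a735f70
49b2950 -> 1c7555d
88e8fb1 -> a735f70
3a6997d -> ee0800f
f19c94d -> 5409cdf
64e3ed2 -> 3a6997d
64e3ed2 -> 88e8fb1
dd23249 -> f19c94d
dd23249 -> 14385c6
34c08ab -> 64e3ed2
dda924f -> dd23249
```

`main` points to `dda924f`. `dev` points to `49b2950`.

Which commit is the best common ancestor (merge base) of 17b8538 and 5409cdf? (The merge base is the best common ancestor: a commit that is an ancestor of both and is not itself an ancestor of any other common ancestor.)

1541d56

Ancestors of 17b8538: {1541d56, 17b8538, a735f70}.
Ancestors of 5409cdf: {1541d56, 5409cdf, a735f70}.
Common ancestors: {1541d56, a735f70}.
Among these, 1541d56 is not an ancestor of any other common ancestor — it is the merge base.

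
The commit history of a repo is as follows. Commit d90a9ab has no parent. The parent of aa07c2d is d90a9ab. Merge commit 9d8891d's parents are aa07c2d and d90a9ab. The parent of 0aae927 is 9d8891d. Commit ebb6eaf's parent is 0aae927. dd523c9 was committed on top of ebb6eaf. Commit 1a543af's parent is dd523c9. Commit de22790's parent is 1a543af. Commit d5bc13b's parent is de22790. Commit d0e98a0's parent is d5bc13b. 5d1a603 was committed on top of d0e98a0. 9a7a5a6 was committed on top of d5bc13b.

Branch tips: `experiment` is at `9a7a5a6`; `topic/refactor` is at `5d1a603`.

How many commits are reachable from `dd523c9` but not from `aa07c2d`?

4

Reachable from dd523c9: {0aae927, 9d8891d, aa07c2d, d90a9ab, dd523c9, ebb6eaf}.
Reachable from aa07c2d: {aa07c2d, d90a9ab}.
In dd523c9's history but not aa07c2d's: {0aae927, 9d8891d, dd523c9, ebb6eaf} — 4 commits.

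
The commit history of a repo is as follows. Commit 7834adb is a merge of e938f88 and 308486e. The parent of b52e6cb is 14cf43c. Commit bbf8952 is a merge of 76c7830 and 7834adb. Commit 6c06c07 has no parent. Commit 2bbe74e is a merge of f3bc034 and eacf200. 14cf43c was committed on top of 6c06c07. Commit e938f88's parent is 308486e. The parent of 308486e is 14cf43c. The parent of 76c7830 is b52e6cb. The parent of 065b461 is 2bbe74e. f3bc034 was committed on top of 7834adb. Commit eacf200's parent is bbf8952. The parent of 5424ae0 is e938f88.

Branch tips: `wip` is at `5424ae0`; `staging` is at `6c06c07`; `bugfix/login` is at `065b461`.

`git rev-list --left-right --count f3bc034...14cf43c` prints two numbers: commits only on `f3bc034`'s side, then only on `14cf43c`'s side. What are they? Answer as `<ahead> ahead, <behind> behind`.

Reachable from f3bc034: {14cf43c, 308486e, 6c06c07, 7834adb, e938f88, f3bc034}.
Reachable from 14cf43c: {14cf43c, 6c06c07}.
Only in f3bc034's history (ahead): {308486e, 7834adb, e938f88, f3bc034} — 4.
Only in 14cf43c's history (behind): {} — 0.

4 ahead, 0 behind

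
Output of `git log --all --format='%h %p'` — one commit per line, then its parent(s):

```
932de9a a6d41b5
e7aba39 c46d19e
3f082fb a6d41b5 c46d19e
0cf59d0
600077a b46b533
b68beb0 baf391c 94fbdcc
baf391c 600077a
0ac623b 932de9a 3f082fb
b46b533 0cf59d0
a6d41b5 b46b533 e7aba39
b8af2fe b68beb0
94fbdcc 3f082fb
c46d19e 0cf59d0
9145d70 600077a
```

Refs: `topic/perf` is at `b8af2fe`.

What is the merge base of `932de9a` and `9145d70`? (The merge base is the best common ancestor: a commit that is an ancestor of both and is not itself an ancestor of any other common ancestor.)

Ancestors of 932de9a: {0cf59d0, 932de9a, a6d41b5, b46b533, c46d19e, e7aba39}.
Ancestors of 9145d70: {0cf59d0, 600077a, 9145d70, b46b533}.
Common ancestors: {0cf59d0, b46b533}.
Among these, b46b533 is not an ancestor of any other common ancestor — it is the merge base.

b46b533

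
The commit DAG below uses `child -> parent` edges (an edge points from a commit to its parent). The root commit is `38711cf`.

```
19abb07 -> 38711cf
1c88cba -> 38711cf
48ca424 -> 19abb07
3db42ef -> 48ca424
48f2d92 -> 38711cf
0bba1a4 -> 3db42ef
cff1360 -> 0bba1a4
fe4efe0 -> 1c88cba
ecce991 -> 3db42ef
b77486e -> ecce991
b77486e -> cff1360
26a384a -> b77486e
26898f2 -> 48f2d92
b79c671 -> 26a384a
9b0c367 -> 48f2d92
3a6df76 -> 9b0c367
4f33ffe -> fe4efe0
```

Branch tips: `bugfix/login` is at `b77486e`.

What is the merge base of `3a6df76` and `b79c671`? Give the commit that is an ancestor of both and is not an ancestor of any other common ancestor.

38711cf

Ancestors of 3a6df76: {38711cf, 3a6df76, 48f2d92, 9b0c367}.
Ancestors of b79c671: {0bba1a4, 19abb07, 26a384a, 38711cf, 3db42ef, 48ca424, b77486e, b79c671, cff1360, ecce991}.
Common ancestors: {38711cf}.
The only common ancestor is 38711cf, so it is the merge base.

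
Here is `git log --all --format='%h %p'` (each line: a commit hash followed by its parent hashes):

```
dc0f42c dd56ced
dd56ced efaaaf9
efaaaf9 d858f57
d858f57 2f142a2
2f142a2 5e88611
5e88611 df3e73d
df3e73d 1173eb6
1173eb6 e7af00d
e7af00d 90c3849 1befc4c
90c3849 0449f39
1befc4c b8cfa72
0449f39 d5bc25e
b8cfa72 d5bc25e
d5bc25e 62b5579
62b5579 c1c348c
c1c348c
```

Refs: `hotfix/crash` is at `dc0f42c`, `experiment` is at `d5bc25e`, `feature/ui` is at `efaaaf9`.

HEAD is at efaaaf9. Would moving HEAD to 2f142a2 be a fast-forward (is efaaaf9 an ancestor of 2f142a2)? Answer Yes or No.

No

A fast-forward from efaaaf9 to 2f142a2 is possible iff efaaaf9 is an ancestor of 2f142a2.
Ancestors of 2f142a2: {0449f39, 1173eb6, 1befc4c, 2f142a2, 5e88611, 62b5579, 90c3849, b8cfa72, c1c348c, d5bc25e, df3e73d, e7af00d}.
efaaaf9 is not among them, so fast-forward is not possible.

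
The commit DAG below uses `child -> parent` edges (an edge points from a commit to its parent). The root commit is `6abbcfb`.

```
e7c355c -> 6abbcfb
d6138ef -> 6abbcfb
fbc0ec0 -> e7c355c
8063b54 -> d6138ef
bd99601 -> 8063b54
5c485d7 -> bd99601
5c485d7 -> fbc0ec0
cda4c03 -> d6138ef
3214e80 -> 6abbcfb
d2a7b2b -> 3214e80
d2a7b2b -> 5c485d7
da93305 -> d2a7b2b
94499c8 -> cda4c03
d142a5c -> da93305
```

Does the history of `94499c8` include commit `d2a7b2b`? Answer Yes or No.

Ancestors of 94499c8: {6abbcfb, 94499c8, cda4c03, d6138ef}.
d2a7b2b is not in that set, so it is not an ancestor of 94499c8.

No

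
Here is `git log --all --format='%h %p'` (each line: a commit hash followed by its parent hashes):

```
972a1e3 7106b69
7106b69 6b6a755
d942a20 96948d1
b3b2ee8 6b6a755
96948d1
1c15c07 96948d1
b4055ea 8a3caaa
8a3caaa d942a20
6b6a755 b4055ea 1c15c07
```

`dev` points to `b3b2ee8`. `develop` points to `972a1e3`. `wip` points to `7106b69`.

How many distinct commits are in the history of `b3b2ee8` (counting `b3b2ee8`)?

7

Walking parent pointers from b3b2ee8: reachable set = {1c15c07, 6b6a755, 8a3caaa, 96948d1, b3b2ee8, b4055ea, d942a20}.
That is 7 commits.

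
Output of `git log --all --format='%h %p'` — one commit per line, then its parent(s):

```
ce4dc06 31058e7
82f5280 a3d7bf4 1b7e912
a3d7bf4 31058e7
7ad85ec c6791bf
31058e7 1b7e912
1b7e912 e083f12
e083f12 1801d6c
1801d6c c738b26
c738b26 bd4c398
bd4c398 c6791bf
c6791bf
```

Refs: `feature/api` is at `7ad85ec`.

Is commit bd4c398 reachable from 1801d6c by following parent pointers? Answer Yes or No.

Ancestors of 1801d6c (commits reachable by following parents): {1801d6c, bd4c398, c6791bf, c738b26}.
bd4c398 is in that set, so it is an ancestor of 1801d6c.

Yes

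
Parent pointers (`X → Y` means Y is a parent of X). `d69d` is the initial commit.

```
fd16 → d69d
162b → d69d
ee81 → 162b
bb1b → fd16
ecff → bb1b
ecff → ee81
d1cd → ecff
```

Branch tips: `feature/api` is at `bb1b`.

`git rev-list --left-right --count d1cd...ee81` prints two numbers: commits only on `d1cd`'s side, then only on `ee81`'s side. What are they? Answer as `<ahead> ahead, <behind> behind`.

Reachable from d1cd: {162b, bb1b, d1cd, d69d, ecff, ee81, fd16}.
Reachable from ee81: {162b, d69d, ee81}.
Only in d1cd's history (ahead): {bb1b, d1cd, ecff, fd16} — 4.
Only in ee81's history (behind): {} — 0.

4 ahead, 0 behind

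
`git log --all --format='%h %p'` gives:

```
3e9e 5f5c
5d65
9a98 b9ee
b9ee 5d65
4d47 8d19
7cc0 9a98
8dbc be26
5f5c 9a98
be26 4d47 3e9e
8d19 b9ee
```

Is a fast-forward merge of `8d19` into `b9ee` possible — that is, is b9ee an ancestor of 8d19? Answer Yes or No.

A fast-forward from b9ee to 8d19 is possible iff b9ee is an ancestor of 8d19.
Ancestors of 8d19: {5d65, 8d19, b9ee}.
b9ee is among them, so fast-forward is possible.

Yes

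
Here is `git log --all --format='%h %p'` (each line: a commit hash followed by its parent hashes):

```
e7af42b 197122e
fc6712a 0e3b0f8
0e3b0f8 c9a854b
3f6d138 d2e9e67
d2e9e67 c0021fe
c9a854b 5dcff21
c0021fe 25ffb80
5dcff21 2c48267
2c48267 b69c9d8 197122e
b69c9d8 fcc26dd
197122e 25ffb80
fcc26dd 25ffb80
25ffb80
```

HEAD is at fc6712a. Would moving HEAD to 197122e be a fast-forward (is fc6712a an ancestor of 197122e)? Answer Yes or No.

A fast-forward from fc6712a to 197122e is possible iff fc6712a is an ancestor of 197122e.
Ancestors of 197122e: {197122e, 25ffb80}.
fc6712a is not among them, so fast-forward is not possible.

No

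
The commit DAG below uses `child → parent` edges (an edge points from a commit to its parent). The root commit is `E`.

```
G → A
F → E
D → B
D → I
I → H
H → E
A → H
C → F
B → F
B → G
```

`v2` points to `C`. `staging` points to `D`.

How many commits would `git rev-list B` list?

Walking parent pointers from B: reachable set = {A, B, E, F, G, H}.
That is 6 commits.

6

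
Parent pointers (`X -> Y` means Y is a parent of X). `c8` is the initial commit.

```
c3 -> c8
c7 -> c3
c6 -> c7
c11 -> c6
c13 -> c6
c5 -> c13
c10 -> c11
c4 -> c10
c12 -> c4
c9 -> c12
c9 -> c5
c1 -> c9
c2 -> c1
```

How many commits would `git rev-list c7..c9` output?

8

Reachable from c9: {c10, c11, c12, c13, c3, c4, c5, c6, c7, c8, c9}.
Reachable from c7: {c3, c7, c8}.
In c9's history but not c7's: {c10, c11, c12, c13, c4, c5, c6, c9} — 8 commits.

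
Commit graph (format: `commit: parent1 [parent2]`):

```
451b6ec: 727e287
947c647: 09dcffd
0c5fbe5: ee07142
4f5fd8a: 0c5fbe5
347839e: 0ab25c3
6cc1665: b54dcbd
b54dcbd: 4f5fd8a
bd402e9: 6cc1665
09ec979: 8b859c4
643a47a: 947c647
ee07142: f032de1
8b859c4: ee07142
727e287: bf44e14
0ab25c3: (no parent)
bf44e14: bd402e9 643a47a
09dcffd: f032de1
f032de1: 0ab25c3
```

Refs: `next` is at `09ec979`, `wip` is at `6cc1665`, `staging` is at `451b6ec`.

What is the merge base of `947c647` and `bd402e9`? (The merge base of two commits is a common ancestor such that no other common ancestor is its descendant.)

Ancestors of 947c647: {09dcffd, 0ab25c3, 947c647, f032de1}.
Ancestors of bd402e9: {0ab25c3, 0c5fbe5, 4f5fd8a, 6cc1665, b54dcbd, bd402e9, ee07142, f032de1}.
Common ancestors: {0ab25c3, f032de1}.
Among these, f032de1 is not an ancestor of any other common ancestor — it is the merge base.

f032de1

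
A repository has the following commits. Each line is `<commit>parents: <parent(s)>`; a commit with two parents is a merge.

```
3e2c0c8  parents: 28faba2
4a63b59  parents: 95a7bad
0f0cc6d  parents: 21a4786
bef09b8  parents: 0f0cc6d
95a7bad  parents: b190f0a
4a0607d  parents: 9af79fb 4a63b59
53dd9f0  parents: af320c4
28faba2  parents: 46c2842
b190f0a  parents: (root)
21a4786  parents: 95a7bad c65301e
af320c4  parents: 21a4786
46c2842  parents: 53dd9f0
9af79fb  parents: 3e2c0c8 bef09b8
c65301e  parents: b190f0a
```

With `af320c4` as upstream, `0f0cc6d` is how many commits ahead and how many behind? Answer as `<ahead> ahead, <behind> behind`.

1 ahead, 1 behind

Reachable from 0f0cc6d: {0f0cc6d, 21a4786, 95a7bad, b190f0a, c65301e}.
Reachable from af320c4: {21a4786, 95a7bad, af320c4, b190f0a, c65301e}.
Only in 0f0cc6d's history (ahead): {0f0cc6d} — 1.
Only in af320c4's history (behind): {af320c4} — 1.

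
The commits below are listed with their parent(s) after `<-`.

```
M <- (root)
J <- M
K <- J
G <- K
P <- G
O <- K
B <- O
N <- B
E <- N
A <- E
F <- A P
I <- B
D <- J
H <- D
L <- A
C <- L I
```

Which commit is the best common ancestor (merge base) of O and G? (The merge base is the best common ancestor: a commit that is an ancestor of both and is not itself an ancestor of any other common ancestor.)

Ancestors of O: {J, K, M, O}.
Ancestors of G: {G, J, K, M}.
Common ancestors: {J, K, M}.
Among these, K is not an ancestor of any other common ancestor — it is the merge base.

K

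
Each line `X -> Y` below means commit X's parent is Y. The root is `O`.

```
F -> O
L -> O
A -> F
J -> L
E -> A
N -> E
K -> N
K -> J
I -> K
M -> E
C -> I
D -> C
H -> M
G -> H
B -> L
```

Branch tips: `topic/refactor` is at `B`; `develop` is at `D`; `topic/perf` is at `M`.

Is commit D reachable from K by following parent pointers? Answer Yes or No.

Ancestors of K: {A, E, F, J, K, L, N, O}.
D is not in that set, so it is not an ancestor of K.

No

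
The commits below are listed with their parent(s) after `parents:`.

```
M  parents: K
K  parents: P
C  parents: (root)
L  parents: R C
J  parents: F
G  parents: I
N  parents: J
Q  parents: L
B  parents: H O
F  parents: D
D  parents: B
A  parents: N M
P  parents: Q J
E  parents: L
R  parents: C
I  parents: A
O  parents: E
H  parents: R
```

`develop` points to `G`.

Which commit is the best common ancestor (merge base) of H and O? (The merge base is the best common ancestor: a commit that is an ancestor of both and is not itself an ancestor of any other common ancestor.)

R

Ancestors of H: {C, H, R}.
Ancestors of O: {C, E, L, O, R}.
Common ancestors: {C, R}.
Among these, R is not an ancestor of any other common ancestor — it is the merge base.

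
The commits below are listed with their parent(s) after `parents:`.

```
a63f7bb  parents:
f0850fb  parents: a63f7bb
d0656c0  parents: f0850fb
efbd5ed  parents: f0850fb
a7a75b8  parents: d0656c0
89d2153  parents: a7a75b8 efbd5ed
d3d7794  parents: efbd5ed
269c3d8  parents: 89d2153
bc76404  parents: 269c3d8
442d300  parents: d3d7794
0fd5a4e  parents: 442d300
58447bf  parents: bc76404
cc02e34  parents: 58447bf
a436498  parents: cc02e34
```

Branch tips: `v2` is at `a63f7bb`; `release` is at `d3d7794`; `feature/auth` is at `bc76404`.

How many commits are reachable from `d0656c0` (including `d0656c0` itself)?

Walking parent pointers from d0656c0: reachable set = {a63f7bb, d0656c0, f0850fb}.
That is 3 commits.

3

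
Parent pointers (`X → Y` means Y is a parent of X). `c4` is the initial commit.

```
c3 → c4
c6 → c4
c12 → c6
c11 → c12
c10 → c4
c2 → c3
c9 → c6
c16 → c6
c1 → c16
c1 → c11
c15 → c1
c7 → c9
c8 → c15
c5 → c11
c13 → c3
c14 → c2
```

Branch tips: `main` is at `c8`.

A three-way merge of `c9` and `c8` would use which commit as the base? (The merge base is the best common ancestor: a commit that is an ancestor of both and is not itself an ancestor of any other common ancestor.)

Ancestors of c9: {c4, c6, c9}.
Ancestors of c8: {c1, c11, c12, c15, c16, c4, c6, c8}.
Common ancestors: {c4, c6}.
Among these, c6 is not an ancestor of any other common ancestor — it is the merge base.

c6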